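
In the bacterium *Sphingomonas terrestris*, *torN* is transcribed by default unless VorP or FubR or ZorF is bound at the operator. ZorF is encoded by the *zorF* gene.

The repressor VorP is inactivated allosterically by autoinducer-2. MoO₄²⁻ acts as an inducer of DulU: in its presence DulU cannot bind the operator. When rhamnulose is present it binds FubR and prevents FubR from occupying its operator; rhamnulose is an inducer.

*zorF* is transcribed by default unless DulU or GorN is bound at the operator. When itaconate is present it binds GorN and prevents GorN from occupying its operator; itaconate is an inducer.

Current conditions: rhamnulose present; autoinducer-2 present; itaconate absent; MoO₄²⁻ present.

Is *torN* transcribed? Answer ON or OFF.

ON

Autoinducer-2 is present, so VorP is inactive.
Rhamnulose is present, so FubR is inactive.
MoO₄²⁻ is present, so DulU is inactive.
Itaconate is absent, so GorN is active.
With repressor GorN bound, *zorF* is not transcribed.
So ZorF is not produced.
With no repressor bound, *torN* is transcribed.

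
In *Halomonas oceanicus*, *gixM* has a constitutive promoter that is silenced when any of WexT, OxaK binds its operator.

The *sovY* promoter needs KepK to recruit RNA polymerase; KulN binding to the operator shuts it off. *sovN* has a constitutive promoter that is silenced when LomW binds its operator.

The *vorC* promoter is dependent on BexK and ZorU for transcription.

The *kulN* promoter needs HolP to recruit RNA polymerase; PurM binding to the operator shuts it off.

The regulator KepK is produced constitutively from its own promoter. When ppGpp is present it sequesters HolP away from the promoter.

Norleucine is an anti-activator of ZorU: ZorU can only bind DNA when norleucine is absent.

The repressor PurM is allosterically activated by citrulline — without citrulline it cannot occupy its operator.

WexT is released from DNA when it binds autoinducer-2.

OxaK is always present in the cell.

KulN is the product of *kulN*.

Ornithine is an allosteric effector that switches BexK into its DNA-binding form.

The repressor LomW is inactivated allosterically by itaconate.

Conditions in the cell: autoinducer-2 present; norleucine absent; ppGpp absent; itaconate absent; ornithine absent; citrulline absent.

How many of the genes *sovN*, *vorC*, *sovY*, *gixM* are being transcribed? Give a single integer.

Itaconate is absent, so LomW is active.
With repressor LomW bound, *sovN* is not transcribed.
→ *sovN* is OFF.
Ornithine is absent, so BexK is inactive.
Norleucine is absent, so ZorU is active.
Required activator BexK is absent, so *vorC* is not transcribed.
→ *vorC* is OFF.
ppGpp is absent, so HolP is active.
Citrulline is absent, so PurM is inactive.
No repressor is bound and HolP is active, so *kulN* is transcribed.
So KulN is produced and active.
KepK is produced constitutively and is active.
With repressor KulN bound, *sovY* is not transcribed.
→ *sovY* is OFF.
Autoinducer-2 is present, so WexT is inactive.
OxaK is produced constitutively and is active.
With repressor OxaK bound, *gixM* is not transcribed.
→ *gixM* is OFF.
0 of the 4 genes are transcribed.

0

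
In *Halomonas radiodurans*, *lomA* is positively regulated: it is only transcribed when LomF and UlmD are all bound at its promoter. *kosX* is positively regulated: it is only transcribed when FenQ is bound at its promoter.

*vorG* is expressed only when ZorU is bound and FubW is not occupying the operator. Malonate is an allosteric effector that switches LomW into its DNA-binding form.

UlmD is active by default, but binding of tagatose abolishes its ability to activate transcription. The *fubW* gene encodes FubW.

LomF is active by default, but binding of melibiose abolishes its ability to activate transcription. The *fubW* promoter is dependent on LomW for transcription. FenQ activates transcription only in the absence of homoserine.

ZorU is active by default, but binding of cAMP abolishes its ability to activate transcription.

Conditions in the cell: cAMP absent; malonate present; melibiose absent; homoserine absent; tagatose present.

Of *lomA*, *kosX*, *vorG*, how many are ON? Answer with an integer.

Melibiose is absent, so LomF is active.
Tagatose is present, so UlmD is inactive.
Required activator UlmD is absent, so *lomA* is not transcribed.
→ *lomA* is OFF.
Homoserine is absent, so FenQ is active.
No repressor is bound and FenQ is active, so *kosX* is transcribed.
→ *kosX* is ON.
cAMP is absent, so ZorU is active.
Malonate is present, so LomW is active.
No repressor is bound and LomW is active, so *fubW* is transcribed.
So FubW is produced and active.
With repressor FubW bound, *vorG* is not transcribed.
→ *vorG* is OFF.
1 of the 3 genes is transcribed.

1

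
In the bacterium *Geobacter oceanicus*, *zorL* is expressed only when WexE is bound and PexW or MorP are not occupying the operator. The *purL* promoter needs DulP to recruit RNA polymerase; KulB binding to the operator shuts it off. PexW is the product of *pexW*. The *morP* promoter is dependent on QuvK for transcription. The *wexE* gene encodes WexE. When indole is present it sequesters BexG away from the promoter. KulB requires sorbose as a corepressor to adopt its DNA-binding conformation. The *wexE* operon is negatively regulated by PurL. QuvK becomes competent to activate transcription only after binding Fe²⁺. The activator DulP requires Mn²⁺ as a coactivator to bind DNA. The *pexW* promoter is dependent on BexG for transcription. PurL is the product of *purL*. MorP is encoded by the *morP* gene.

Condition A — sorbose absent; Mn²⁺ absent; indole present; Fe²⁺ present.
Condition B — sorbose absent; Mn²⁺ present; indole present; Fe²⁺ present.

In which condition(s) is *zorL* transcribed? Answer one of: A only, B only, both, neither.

Condition A:
Sorbose is absent, so KulB is inactive.
Mn²⁺ is absent, so DulP is inactive.
Required activator DulP is absent, so *purL* is not transcribed.
So PurL is not produced.
With no repressor bound, *wexE* is transcribed.
So WexE is produced and active.
Indole is present, so BexG is inactive.
Required activator BexG is absent, so *pexW* is not transcribed.
So PexW is not produced.
Fe²⁺ is present, so QuvK is active.
No repressor is bound and QuvK is active, so *morP* is transcribed.
So MorP is produced and active.
With repressor MorP bound, *zorL* is not transcribed.
→ *zorL* is OFF in A.
Condition B:
Sorbose is absent, so KulB is inactive.
Mn²⁺ is present, so DulP is active.
No repressor is bound and DulP is active, so *purL* is transcribed.
So PurL is produced and active.
With repressor PurL bound, *wexE* is not transcribed.
So WexE is not produced.
Indole is present, so BexG is inactive.
Required activator BexG is absent, so *pexW* is not transcribed.
So PexW is not produced.
Fe²⁺ is present, so QuvK is active.
No repressor is bound and QuvK is active, so *morP* is transcribed.
So MorP is produced and active.
With repressor MorP bound, *zorL* is not transcribed.
→ *zorL* is OFF in B.

neither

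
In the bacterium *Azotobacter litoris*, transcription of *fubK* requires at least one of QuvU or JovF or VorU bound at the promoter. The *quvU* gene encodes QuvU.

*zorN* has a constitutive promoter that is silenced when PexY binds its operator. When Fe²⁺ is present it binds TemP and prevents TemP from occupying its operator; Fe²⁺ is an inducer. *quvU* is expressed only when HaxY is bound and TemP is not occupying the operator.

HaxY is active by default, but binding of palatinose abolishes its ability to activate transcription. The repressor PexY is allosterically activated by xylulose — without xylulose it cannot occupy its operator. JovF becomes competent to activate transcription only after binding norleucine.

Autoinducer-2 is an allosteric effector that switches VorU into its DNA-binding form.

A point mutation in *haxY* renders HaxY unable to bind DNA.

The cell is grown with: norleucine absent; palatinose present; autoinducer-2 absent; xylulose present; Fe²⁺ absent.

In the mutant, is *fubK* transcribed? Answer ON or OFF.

HaxY is non-functional in this strain, so it has no effect.
Fe²⁺ is absent, so TemP is active.
With repressor TemP bound, *quvU* is not transcribed.
So QuvU is not produced.
Norleucine is absent, so JovF is inactive.
Autoinducer-2 is absent, so VorU is inactive.
No activator is available at the *fubK* promoter, so *fubK* is not transcribed.

OFF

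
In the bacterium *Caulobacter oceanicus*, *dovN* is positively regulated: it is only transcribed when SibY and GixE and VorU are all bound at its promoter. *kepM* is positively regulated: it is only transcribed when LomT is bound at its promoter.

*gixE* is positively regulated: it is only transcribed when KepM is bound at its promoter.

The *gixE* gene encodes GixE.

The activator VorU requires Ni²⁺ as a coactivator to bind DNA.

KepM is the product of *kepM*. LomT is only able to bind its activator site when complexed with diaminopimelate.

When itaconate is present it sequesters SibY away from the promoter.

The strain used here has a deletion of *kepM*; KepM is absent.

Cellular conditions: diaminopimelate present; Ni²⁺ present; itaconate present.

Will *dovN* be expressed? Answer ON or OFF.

Itaconate is present, so SibY is inactive.
KepM is non-functional in this strain, so it has no effect.
Required activator KepM is absent, so *gixE* is not transcribed.
So GixE is not produced.
Ni²⁺ is present, so VorU is active.
Required activator SibY is absent, so *dovN* is not transcribed.

OFF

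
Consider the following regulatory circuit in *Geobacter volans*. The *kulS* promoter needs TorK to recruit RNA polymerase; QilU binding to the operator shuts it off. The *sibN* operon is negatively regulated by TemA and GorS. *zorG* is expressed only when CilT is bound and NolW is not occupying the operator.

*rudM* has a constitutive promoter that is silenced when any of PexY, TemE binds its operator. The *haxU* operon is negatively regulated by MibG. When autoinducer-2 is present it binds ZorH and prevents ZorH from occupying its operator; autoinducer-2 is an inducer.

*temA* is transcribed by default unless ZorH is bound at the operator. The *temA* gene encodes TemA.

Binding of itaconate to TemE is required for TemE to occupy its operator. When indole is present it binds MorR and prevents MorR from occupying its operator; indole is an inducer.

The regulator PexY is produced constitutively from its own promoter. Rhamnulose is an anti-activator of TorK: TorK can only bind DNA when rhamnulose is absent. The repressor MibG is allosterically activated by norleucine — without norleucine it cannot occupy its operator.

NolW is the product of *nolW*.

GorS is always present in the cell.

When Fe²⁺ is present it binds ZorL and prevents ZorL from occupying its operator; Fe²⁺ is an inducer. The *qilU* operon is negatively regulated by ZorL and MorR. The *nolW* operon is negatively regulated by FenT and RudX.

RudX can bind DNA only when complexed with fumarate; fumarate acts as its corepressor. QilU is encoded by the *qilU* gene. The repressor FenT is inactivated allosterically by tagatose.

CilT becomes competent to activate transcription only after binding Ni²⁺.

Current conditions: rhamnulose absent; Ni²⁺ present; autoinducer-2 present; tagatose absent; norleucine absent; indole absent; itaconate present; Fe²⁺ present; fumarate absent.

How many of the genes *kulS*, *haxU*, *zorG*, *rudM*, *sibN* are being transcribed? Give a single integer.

3

Rhamnulose is absent, so TorK is active.
Fe²⁺ is present, so ZorL is inactive.
Indole is absent, so MorR is active.
With repressor MorR bound, *qilU* is not transcribed.
So QilU is not produced.
No repressor is bound and TorK is active, so *kulS* is transcribed.
→ *kulS* is ON.
Norleucine is absent, so MibG is inactive.
With no repressor bound, *haxU* is transcribed.
→ *haxU* is ON.
Ni²⁺ is present, so CilT is active.
Tagatose is absent, so FenT is active.
Fumarate is absent, so RudX is inactive.
With repressor FenT bound, *nolW* is not transcribed.
So NolW is not produced.
No repressor is bound and CilT is active, so *zorG* is transcribed.
→ *zorG* is ON.
PexY is produced constitutively and is active.
Itaconate is present, so TemE is active.
With repressor PexY bound, *rudM* is not transcribed.
→ *rudM* is OFF.
Autoinducer-2 is present, so ZorH is inactive.
With no repressor bound, *temA* is transcribed.
So TemA is produced and active.
GorS is produced constitutively and is active.
With repressor TemA bound, *sibN* is not transcribed.
→ *sibN* is OFF.
3 of the 5 genes are transcribed.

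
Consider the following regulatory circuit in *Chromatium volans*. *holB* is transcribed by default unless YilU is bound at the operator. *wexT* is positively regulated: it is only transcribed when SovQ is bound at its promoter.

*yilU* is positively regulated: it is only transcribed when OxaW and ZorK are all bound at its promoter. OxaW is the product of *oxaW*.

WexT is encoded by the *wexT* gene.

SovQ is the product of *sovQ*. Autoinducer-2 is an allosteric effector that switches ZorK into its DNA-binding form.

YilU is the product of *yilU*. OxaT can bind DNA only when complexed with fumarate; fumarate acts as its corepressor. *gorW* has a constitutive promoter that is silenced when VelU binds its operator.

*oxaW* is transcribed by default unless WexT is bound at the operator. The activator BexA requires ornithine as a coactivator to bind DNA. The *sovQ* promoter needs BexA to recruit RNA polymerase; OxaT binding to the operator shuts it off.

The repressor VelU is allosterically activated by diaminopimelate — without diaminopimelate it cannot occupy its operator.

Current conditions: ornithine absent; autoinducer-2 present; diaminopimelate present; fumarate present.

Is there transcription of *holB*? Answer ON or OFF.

Fumarate is present, so OxaT is active.
Ornithine is absent, so BexA is inactive.
With repressor OxaT bound, *sovQ* is not transcribed.
So SovQ is not produced.
Required activator SovQ is absent, so *wexT* is not transcribed.
So WexT is not produced.
With no repressor bound, *oxaW* is transcribed.
So OxaW is produced and active.
Autoinducer-2 is present, so ZorK is active.
No repressor is bound and OxaW and ZorK are active, so *yilU* is transcribed.
So YilU is produced and active.
With repressor YilU bound, *holB* is not transcribed.

OFF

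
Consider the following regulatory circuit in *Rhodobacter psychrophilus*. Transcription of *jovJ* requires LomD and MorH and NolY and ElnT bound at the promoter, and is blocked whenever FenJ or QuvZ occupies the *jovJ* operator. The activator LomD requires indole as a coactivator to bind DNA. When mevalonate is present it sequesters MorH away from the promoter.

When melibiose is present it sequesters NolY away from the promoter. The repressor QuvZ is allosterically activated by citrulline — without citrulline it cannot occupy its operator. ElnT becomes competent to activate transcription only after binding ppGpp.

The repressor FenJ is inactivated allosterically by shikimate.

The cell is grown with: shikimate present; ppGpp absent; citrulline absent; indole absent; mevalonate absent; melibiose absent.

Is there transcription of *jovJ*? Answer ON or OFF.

Shikimate is present, so FenJ is inactive.
Indole is absent, so LomD is inactive.
Mevalonate is absent, so MorH is active.
Melibiose is absent, so NolY is active.
ppGpp is absent, so ElnT is inactive.
Citrulline is absent, so QuvZ is inactive.
Required activator LomD is absent, so *jovJ* is not transcribed.

OFF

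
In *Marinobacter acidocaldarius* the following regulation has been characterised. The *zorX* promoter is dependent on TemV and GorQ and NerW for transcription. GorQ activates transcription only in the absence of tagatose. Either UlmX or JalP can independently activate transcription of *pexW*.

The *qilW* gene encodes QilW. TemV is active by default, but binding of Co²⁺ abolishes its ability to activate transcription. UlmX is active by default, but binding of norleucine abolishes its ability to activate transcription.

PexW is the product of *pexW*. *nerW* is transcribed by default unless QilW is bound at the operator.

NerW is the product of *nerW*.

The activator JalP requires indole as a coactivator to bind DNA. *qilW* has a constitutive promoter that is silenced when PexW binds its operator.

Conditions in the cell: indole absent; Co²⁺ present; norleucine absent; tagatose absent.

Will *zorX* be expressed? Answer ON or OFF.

Co²⁺ is present, so TemV is inactive.
Tagatose is absent, so GorQ is active.
Norleucine is absent, so UlmX is active.
Indole is absent, so JalP is inactive.
Activator UlmX is present, so *pexW* is transcribed.
So PexW is produced and active.
With repressor PexW bound, *qilW* is not transcribed.
So QilW is not produced.
With no repressor bound, *nerW* is transcribed.
So NerW is produced and active.
Required activator TemV is absent, so *zorX* is not transcribed.

OFF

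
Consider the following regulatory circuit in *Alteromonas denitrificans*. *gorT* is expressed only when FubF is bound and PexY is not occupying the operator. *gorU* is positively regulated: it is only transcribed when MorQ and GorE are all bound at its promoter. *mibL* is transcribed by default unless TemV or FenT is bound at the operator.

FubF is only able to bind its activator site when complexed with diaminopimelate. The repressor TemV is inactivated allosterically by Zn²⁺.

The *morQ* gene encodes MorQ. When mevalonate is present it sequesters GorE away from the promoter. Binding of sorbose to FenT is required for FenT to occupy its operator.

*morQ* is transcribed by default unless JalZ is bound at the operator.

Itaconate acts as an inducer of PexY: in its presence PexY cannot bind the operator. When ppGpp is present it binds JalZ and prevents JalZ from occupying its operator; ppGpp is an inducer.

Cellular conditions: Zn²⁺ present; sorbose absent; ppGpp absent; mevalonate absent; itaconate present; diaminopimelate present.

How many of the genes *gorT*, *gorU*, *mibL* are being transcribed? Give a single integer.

2

Itaconate is present, so PexY is inactive.
Diaminopimelate is present, so FubF is active.
No repressor is bound and FubF is active, so *gorT* is transcribed.
→ *gorT* is ON.
ppGpp is absent, so JalZ is active.
With repressor JalZ bound, *morQ* is not transcribed.
So MorQ is not produced.
Mevalonate is absent, so GorE is active.
Required activator MorQ is absent, so *gorU* is not transcribed.
→ *gorU* is OFF.
Zn²⁺ is present, so TemV is inactive.
Sorbose is absent, so FenT is inactive.
With no repressor bound, *mibL* is transcribed.
→ *mibL* is ON.
2 of the 3 genes are transcribed.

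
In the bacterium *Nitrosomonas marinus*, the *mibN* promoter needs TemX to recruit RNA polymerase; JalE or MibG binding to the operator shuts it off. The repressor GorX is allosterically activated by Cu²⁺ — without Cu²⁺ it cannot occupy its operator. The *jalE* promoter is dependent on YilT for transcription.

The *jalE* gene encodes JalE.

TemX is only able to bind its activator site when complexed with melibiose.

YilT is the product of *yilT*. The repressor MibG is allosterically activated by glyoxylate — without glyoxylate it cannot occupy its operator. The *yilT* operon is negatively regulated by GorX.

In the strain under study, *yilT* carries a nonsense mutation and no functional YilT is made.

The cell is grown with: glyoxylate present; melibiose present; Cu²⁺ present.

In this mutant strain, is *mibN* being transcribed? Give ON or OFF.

OFF

YilT is non-functional in this strain, so it has no effect.
Required activator YilT is absent, so *jalE* is not transcribed.
So JalE is not produced.
Glyoxylate is present, so MibG is active.
Melibiose is present, so TemX is active.
With repressor MibG bound, *mibN* is not transcribed.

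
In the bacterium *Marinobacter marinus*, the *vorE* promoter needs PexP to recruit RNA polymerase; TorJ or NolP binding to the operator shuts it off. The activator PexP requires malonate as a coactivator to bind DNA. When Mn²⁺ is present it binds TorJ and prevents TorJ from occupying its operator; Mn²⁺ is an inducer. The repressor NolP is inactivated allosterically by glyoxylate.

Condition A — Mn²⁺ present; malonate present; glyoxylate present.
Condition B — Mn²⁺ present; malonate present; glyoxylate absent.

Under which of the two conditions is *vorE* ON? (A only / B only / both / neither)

Condition A:
Mn²⁺ is present, so TorJ is inactive.
Malonate is present, so PexP is active.
Glyoxylate is present, so NolP is inactive.
No repressor is bound and PexP is active, so *vorE* is transcribed.
→ *vorE* is ON in A.
Condition B:
Mn²⁺ is present, so TorJ is inactive.
Malonate is present, so PexP is active.
Glyoxylate is absent, so NolP is active.
With repressor NolP bound, *vorE* is not transcribed.
→ *vorE* is OFF in B.

A only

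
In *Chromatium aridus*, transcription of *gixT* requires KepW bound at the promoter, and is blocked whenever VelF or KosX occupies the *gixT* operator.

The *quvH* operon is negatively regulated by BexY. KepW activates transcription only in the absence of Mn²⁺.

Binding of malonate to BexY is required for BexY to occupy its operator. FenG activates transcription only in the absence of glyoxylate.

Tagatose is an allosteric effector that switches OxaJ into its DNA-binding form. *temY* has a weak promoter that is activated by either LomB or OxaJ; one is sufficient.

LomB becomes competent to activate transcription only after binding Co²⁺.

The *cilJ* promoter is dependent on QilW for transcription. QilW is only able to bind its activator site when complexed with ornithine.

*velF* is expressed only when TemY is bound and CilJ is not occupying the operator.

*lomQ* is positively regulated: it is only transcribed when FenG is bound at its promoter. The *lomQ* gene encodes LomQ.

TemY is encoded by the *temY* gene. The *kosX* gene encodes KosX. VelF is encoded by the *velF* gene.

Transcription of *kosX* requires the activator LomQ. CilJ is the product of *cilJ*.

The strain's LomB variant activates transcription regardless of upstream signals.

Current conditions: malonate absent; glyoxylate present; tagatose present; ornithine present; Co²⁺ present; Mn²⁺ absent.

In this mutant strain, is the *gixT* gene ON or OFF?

Mn²⁺ is absent, so KepW is active.
LomB is constitutively active in this strain.
Tagatose is present, so OxaJ is active.
Activator LomB is present, so *temY* is transcribed.
So TemY is produced and active.
Ornithine is present, so QilW is active.
No repressor is bound and QilW is active, so *cilJ* is transcribed.
So CilJ is produced and active.
With repressor CilJ bound, *velF* is not transcribed.
So VelF is not produced.
Glyoxylate is present, so FenG is inactive.
Required activator FenG is absent, so *lomQ* is not transcribed.
So LomQ is not produced.
Required activator LomQ is absent, so *kosX* is not transcribed.
So KosX is not produced.
No repressor is bound and KepW is active, so *gixT* is transcribed.

ON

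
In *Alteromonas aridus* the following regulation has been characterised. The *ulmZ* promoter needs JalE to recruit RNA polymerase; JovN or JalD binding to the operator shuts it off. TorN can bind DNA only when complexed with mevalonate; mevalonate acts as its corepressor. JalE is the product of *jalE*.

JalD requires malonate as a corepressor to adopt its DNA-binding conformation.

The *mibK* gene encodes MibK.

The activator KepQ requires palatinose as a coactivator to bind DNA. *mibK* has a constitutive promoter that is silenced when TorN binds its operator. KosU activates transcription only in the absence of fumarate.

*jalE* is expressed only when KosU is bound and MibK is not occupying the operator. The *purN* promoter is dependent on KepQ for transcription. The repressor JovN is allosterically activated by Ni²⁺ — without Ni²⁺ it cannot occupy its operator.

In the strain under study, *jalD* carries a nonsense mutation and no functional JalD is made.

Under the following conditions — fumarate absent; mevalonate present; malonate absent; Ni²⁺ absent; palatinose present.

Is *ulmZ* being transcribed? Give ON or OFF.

Mevalonate is present, so TorN is active.
With repressor TorN bound, *mibK* is not transcribed.
So MibK is not produced.
Fumarate is absent, so KosU is active.
No repressor is bound and KosU is active, so *jalE* is transcribed.
So JalE is produced and active.
Ni²⁺ is absent, so JovN is inactive.
JalD is non-functional in this strain, so it has no effect.
No repressor is bound and JalE is active, so *ulmZ* is transcribed.

ON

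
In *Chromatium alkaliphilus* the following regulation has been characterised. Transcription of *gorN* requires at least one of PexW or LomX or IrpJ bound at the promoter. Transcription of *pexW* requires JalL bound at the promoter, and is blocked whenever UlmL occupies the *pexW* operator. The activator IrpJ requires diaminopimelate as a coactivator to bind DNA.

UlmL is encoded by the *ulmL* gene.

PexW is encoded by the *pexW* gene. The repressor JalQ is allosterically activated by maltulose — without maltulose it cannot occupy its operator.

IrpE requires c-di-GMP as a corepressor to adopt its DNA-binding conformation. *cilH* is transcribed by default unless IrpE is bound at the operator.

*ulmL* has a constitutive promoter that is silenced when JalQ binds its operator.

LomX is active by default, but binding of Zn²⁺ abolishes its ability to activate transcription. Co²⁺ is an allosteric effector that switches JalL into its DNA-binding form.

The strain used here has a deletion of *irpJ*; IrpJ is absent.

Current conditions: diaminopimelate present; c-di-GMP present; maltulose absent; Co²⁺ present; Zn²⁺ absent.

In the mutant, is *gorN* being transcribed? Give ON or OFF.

ON

Maltulose is absent, so JalQ is inactive.
With no repressor bound, *ulmL* is transcribed.
So UlmL is produced and active.
Co²⁺ is present, so JalL is active.
With repressor UlmL bound, *pexW* is not transcribed.
So PexW is not produced.
Zn²⁺ is absent, so LomX is active.
IrpJ is non-functional in this strain, so it has no effect.
Activator LomX is present, so *gorN* is transcribed.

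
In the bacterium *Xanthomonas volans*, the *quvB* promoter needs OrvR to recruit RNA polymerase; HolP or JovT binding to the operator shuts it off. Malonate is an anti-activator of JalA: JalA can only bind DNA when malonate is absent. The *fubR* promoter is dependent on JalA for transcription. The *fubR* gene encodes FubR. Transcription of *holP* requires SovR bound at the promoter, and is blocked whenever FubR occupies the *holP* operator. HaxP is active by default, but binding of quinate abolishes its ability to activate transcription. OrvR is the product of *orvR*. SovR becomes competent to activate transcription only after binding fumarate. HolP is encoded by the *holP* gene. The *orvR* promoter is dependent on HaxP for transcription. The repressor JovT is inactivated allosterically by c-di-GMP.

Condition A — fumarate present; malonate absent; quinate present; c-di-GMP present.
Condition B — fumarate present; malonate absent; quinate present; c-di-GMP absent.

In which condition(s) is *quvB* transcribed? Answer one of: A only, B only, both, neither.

Condition A:
Fumarate is present, so SovR is active.
Malonate is absent, so JalA is active.
No repressor is bound and JalA is active, so *fubR* is transcribed.
So FubR is produced and active.
With repressor FubR bound, *holP* is not transcribed.
So HolP is not produced.
Quinate is present, so HaxP is inactive.
Required activator HaxP is absent, so *orvR* is not transcribed.
So OrvR is not produced.
c-di-GMP is present, so JovT is inactive.
Required activator OrvR is absent, so *quvB* is not transcribed.
→ *quvB* is OFF in A.
Condition B:
Fumarate is present, so SovR is active.
Malonate is absent, so JalA is active.
No repressor is bound and JalA is active, so *fubR* is transcribed.
So FubR is produced and active.
With repressor FubR bound, *holP* is not transcribed.
So HolP is not produced.
Quinate is present, so HaxP is inactive.
Required activator HaxP is absent, so *orvR* is not transcribed.
So OrvR is not produced.
c-di-GMP is absent, so JovT is active.
With repressor JovT bound, *quvB* is not transcribed.
→ *quvB* is OFF in B.

neither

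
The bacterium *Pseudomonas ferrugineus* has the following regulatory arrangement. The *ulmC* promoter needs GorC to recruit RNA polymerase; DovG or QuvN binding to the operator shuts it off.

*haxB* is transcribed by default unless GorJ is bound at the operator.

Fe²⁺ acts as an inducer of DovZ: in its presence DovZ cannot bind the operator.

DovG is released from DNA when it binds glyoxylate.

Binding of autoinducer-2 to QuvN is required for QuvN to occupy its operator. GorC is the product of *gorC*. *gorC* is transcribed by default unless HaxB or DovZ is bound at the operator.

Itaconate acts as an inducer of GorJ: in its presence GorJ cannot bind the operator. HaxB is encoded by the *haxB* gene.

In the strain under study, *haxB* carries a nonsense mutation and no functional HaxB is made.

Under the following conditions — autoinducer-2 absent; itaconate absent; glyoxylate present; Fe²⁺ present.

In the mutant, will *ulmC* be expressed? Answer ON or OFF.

Glyoxylate is present, so DovG is inactive.
HaxB is non-functional in this strain, so it has no effect.
Fe²⁺ is present, so DovZ is inactive.
With no repressor bound, *gorC* is transcribed.
So GorC is produced and active.
Autoinducer-2 is absent, so QuvN is inactive.
No repressor is bound and GorC is active, so *ulmC* is transcribed.

ON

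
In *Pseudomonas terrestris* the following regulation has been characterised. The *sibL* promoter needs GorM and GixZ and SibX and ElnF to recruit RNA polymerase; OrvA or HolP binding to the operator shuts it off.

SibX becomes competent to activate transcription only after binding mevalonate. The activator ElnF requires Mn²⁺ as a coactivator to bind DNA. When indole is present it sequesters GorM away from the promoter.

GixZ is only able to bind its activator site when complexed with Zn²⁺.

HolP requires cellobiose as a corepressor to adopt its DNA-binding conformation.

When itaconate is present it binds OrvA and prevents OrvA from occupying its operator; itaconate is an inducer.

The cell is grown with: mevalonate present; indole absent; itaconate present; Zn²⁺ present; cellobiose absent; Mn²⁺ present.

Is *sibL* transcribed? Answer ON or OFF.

ON

Indole is absent, so GorM is active.
Itaconate is present, so OrvA is inactive.
Zn²⁺ is present, so GixZ is active.
Mevalonate is present, so SibX is active.
Mn²⁺ is present, so ElnF is active.
Cellobiose is absent, so HolP is inactive.
No repressor is bound and GorM and GixZ and SibX and ElnF are active, so *sibL* is transcribed.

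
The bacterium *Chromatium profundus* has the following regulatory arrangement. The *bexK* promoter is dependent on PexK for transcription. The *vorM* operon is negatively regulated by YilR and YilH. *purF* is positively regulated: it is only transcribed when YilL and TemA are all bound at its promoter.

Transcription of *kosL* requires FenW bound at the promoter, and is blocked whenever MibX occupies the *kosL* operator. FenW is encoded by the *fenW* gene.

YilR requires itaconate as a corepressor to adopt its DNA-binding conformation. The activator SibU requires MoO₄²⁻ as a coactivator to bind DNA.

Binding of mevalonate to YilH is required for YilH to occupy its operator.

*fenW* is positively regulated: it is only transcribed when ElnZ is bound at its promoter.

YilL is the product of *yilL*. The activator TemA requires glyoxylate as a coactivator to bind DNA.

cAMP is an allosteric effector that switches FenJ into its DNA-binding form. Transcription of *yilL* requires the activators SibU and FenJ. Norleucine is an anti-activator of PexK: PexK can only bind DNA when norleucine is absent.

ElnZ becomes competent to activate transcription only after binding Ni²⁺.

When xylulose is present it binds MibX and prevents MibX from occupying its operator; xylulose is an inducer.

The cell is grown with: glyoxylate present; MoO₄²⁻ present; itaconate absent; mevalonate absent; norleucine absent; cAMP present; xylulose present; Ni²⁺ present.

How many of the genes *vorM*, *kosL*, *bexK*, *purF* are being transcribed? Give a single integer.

Itaconate is absent, so YilR is inactive.
Mevalonate is absent, so YilH is inactive.
With no repressor bound, *vorM* is transcribed.
→ *vorM* is ON.
Ni²⁺ is present, so ElnZ is active.
No repressor is bound and ElnZ is active, so *fenW* is transcribed.
So FenW is produced and active.
Xylulose is present, so MibX is inactive.
No repressor is bound and FenW is active, so *kosL* is transcribed.
→ *kosL* is ON.
Norleucine is absent, so PexK is active.
No repressor is bound and PexK is active, so *bexK* is transcribed.
→ *bexK* is ON.
MoO₄²⁻ is present, so SibU is active.
cAMP is present, so FenJ is active.
No repressor is bound and SibU and FenJ are active, so *yilL* is transcribed.
So YilL is produced and active.
Glyoxylate is present, so TemA is active.
No repressor is bound and YilL and TemA are active, so *purF* is transcribed.
→ *purF* is ON.
4 of the 4 genes are transcribed.

4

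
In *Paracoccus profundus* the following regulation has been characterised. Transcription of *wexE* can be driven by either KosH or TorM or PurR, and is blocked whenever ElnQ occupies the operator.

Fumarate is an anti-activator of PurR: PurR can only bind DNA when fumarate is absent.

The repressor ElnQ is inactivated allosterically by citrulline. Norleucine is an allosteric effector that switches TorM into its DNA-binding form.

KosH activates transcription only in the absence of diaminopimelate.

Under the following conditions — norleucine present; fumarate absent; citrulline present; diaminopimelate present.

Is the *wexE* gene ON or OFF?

Diaminopimelate is present, so KosH is inactive.
Norleucine is present, so TorM is active.
Citrulline is present, so ElnQ is inactive.
Fumarate is absent, so PurR is active.
Activator TorM is present, so *wexE* is transcribed.

ON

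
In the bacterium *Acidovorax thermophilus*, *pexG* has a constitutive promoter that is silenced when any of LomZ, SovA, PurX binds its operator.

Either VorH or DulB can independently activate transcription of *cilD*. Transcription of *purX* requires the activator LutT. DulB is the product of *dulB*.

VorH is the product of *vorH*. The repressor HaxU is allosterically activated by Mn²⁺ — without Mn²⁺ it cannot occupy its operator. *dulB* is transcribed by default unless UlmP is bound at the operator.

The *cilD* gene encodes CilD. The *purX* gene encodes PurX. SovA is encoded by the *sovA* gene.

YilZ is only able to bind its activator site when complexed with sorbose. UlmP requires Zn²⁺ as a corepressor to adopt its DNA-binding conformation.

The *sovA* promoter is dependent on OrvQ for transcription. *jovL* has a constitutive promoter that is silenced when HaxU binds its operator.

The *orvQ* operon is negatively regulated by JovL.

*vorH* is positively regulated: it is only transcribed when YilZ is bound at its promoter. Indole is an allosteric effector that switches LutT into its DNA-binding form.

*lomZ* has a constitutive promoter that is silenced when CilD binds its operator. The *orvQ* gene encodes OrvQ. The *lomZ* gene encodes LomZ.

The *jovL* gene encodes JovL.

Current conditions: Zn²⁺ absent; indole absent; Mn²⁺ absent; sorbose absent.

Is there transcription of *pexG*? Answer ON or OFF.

ON

Sorbose is absent, so YilZ is inactive.
Required activator YilZ is absent, so *vorH* is not transcribed.
So VorH is not produced.
Zn²⁺ is absent, so UlmP is inactive.
With no repressor bound, *dulB* is transcribed.
So DulB is produced and active.
Activator DulB is present, so *cilD* is transcribed.
So CilD is produced and active.
With repressor CilD bound, *lomZ* is not transcribed.
So LomZ is not produced.
Mn²⁺ is absent, so HaxU is inactive.
With no repressor bound, *jovL* is transcribed.
So JovL is produced and active.
With repressor JovL bound, *orvQ* is not transcribed.
So OrvQ is not produced.
Required activator OrvQ is absent, so *sovA* is not transcribed.
So SovA is not produced.
Indole is absent, so LutT is inactive.
Required activator LutT is absent, so *purX* is not transcribed.
So PurX is not produced.
With no repressor bound, *pexG* is transcribed.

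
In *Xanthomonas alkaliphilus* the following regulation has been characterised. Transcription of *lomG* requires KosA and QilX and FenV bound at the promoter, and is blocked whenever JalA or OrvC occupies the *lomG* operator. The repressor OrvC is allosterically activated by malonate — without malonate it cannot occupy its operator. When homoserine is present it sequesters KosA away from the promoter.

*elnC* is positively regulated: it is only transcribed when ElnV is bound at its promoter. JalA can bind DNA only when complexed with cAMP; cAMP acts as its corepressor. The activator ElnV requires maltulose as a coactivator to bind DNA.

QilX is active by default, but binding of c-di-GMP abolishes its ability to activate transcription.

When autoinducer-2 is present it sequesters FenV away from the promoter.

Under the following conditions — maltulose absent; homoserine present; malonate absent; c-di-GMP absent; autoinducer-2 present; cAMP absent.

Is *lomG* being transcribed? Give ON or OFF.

OFF

cAMP is absent, so JalA is inactive.
Homoserine is present, so KosA is inactive.
c-di-GMP is absent, so QilX is active.
Malonate is absent, so OrvC is inactive.
Autoinducer-2 is present, so FenV is inactive.
Required activator KosA is absent, so *lomG* is not transcribed.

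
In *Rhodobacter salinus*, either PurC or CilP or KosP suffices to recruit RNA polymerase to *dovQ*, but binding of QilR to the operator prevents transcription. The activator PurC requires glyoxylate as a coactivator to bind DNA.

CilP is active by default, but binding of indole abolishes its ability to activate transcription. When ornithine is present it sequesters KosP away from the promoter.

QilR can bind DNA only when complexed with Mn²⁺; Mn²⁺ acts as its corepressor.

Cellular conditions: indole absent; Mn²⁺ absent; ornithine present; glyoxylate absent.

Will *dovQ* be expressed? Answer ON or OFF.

Mn²⁺ is absent, so QilR is inactive.
Glyoxylate is absent, so PurC is inactive.
Indole is absent, so CilP is active.
Ornithine is present, so KosP is inactive.
Activator CilP is present, so *dovQ* is transcribed.

ON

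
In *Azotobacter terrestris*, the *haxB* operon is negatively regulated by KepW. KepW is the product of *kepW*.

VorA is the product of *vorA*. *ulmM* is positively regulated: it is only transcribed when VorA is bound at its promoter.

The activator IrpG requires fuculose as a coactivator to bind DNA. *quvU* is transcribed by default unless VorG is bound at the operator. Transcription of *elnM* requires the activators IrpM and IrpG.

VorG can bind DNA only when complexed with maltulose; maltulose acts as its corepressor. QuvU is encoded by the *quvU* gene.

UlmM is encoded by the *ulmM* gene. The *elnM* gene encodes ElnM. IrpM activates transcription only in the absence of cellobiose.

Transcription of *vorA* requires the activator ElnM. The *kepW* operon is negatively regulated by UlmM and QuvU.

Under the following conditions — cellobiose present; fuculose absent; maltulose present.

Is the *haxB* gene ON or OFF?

OFF

Cellobiose is present, so IrpM is inactive.
Fuculose is absent, so IrpG is inactive.
Required activator IrpM is absent, so *elnM* is not transcribed.
So ElnM is not produced.
Required activator ElnM is absent, so *vorA* is not transcribed.
So VorA is not produced.
Required activator VorA is absent, so *ulmM* is not transcribed.
So UlmM is not produced.
Maltulose is present, so VorG is active.
With repressor VorG bound, *quvU* is not transcribed.
So QuvU is not produced.
With no repressor bound, *kepW* is transcribed.
So KepW is produced and active.
With repressor KepW bound, *haxB* is not transcribed.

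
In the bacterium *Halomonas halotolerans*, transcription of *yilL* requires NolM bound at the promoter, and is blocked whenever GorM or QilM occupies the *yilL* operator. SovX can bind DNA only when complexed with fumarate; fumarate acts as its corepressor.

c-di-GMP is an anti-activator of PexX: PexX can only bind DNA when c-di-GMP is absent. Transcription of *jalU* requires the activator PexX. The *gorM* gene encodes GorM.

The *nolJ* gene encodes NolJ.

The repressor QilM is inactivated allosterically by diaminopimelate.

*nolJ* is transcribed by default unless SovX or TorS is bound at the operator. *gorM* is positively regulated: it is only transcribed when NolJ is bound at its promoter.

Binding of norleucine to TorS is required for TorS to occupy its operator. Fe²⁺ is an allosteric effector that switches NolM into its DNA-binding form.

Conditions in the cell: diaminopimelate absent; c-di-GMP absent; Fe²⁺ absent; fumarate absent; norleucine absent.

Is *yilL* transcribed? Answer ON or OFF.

Fumarate is absent, so SovX is inactive.
Norleucine is absent, so TorS is inactive.
With no repressor bound, *nolJ* is transcribed.
So NolJ is produced and active.
No repressor is bound and NolJ is active, so *gorM* is transcribed.
So GorM is produced and active.
Fe²⁺ is absent, so NolM is inactive.
Diaminopimelate is absent, so QilM is active.
With repressor GorM bound, *yilL* is not transcribed.

OFF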